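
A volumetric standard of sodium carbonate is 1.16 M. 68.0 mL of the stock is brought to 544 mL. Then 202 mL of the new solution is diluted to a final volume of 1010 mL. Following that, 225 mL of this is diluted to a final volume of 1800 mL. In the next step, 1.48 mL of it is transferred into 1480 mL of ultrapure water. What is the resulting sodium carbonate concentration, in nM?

Overall dilution factor = 8 × 5 × 8 × 1001 = 3.20 × 10⁵.
1.16 M / 3.20 × 10⁵ = 3.62 × 10⁻⁶ M = 3620 nM.

3620 nM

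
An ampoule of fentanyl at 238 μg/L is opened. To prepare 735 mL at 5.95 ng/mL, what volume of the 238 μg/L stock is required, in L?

5.95 ng/mL = 5.95 μg/L.
V₁ = C₂V₂/C₁ = 5.95 × 735 / 238 = 18.4 mL = 0.0184 L.

0.0184 L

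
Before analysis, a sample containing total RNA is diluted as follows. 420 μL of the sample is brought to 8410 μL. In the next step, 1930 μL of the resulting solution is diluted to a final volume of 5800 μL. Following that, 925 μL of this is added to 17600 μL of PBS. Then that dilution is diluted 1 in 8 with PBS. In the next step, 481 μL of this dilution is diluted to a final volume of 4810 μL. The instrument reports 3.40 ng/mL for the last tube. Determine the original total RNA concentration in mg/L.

Overall dilution factor = 20.02 × 3.005 × 20.03 × 8 × 10 = 9.64 × 10⁴.
Original = 3.40 ng/mL × 9.64 × 10⁴ = 3.28 × 10⁵ ng/mL = 328 mg/L.

328 mg/L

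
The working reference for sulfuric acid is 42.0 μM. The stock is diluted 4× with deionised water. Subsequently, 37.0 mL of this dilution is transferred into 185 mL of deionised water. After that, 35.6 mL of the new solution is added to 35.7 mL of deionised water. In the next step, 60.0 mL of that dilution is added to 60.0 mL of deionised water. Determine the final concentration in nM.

Overall dilution factor = 4 × 6 × 2.003 × 2 = 96.1.
42.0 μM / 96.1 = 0.437 μM = 437 nM.

437 nM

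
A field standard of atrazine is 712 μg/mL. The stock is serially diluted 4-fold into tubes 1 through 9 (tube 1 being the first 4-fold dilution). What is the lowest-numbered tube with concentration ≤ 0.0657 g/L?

tube 2

Tube n has concentration 712 μg/mL / 4ⁿ.
Need 4ⁿ ≥ 712 μg/mL / 0.0657 g/L = 10.8, so n ≥ 1.72.
First such tube: n = 2.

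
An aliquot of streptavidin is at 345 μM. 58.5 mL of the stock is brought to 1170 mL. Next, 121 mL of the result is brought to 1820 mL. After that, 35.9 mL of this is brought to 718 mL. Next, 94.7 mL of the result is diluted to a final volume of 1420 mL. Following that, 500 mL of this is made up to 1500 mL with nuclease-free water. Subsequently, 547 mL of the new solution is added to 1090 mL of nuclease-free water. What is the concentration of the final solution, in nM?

0.426 nM

Overall dilution factor = 20 × 15.04 × 20 × 14.99 × 3 × 2.993 = 8.10 × 10⁵.
345 μM / 8.10 × 10⁵ = 4.26 × 10⁻⁴ μM = 0.426 nM.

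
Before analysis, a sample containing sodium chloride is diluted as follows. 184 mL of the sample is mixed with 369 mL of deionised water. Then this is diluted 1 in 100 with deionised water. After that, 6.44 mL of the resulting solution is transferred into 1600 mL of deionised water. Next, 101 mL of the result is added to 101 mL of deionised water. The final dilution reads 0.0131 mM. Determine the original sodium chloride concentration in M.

1.96 M

Overall dilution factor = 3.005 × 100 × 249.4 × 2 = 1.50 × 10⁵.
Original = 0.0131 mM × 1.50 × 10⁵ = 1964 mM = 1.96 M.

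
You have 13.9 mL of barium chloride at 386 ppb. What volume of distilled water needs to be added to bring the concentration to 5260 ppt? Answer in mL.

1010 mL

5260 ppt = 5.26 ppb.
V₂ = C₁V₁/C₂ = 386 × 13.9 / 5.26 = 1020 mL.
Diluent to add = V₂ − V₁ = 1020 − 13.9 = 1010 mL.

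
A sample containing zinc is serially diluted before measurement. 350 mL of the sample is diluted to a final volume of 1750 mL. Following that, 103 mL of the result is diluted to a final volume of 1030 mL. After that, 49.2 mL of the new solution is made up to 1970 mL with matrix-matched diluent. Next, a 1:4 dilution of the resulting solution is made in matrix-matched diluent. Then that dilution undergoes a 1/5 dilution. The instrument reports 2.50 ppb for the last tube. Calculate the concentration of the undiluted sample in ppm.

100 ppm

Overall dilution factor = 5 × 10 × 40.04 × 4 × 5 = 4.00 × 10⁴.
Original = 2.50 ppb × 4.00 × 10⁴ = 1.00 × 10⁵ ppb = 100 ppm.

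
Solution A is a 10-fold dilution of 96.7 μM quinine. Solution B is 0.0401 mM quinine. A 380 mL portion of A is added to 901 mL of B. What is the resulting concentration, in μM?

31.1 μM

C_A = 96.7 μM / 10 = 9.67 μM.
C_B = 0.0401 mM = 40.1 μM.
C_mix = (C_A·V_A + C_B·V_B)/(V_A + V_B) = (9.67×380 + 40.1×901) / 1281 = 31.1 μM.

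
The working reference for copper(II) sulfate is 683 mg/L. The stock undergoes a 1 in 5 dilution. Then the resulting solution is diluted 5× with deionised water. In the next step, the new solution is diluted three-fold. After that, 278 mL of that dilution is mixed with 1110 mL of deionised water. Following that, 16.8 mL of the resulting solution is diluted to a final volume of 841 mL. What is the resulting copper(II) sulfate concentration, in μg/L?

36.4 μg/L

Overall dilution factor = 5 × 5 × 3 × 4.993 × 50.06 = 1.87 × 10⁴.
683 mg/L / 1.87 × 10⁴ = 0.0364 mg/L = 36.4 μg/L.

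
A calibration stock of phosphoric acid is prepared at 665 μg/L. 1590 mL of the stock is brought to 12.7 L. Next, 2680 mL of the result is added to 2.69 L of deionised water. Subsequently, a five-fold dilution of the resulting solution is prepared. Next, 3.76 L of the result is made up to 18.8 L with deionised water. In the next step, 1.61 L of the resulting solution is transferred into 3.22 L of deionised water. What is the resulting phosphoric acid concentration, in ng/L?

554 ng/L

Overall dilution factor = 7.987 × 2.004 × 5 × 5 × 3 = 1200.
665 μg/L / 1200 = 0.554 μg/L = 554 ng/L.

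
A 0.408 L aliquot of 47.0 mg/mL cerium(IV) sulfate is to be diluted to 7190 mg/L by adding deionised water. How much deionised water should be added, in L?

7190 mg/L = 7.19 mg/mL.
V₂ = C₁V₁/C₂ = 47.0 × 0.408 / 7.19 = 2.67 L.
Diluent to add = V₂ − V₁ = 2.67 − 0.408 = 2.26 L.

2.26 L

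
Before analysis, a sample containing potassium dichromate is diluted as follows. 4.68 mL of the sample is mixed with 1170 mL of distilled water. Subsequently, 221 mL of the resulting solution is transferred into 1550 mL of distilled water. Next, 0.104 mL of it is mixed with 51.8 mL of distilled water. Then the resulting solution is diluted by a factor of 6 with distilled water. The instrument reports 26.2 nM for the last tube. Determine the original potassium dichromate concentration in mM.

Overall dilution factor = 251 × 8.014 × 499.1 × 6 = 6.02 × 10⁶.
Original = 26.2 nM × 6.02 × 10⁶ = 1.58 × 10⁸ nM = 158 mM.

158 mM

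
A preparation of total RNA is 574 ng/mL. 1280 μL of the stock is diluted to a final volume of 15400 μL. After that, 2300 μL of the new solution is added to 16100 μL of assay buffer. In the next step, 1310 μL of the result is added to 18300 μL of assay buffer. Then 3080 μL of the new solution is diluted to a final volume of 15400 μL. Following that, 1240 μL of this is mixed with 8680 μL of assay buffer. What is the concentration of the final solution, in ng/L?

Overall dilution factor = 12.03 × 8 × 14.97 × 5 × 8 = 5.76 × 10⁴.
574 ng/mL / 5.76 × 10⁴ = 9.96 × 10⁻³ ng/mL = 9.96 ng/L.

9.96 ng/L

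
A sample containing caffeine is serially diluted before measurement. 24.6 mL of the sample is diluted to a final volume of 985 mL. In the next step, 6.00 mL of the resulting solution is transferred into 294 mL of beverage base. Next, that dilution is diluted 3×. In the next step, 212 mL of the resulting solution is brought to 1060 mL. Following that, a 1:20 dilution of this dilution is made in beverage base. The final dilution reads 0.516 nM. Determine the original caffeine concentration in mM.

0.310 mM

Overall dilution factor = 40.04 × 50 × 3 × 5 × 20 = 6.01 × 10⁵.
Original = 0.516 nM × 6.01 × 10⁵ = 3.10 × 10⁵ nM = 0.310 mM.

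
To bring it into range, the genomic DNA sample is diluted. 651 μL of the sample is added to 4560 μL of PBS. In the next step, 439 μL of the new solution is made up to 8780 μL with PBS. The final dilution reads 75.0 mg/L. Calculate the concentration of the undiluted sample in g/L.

12.0 g/L

Overall dilution factor = 8.005 × 20 = 160.
Original = 75.0 mg/L × 160 = 1.20 × 10⁴ mg/L = 12.0 g/L.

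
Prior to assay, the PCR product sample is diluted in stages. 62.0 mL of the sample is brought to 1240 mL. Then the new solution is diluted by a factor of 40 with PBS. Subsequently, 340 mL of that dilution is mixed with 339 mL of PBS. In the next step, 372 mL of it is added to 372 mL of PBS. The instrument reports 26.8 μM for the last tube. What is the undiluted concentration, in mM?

85.6 mM

Overall dilution factor = 20 × 40 × 1.997 × 2 = 3195.
Original = 26.8 μM × 3195 = 8.56 × 10⁴ μM = 85.6 mM.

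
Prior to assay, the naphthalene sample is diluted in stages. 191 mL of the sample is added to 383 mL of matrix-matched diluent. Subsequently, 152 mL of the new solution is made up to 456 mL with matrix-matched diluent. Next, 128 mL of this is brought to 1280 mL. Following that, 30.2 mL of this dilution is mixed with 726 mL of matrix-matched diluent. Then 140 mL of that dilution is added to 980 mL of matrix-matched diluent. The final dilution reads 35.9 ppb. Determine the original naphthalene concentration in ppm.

648 ppm

Overall dilution factor = 3.005 × 3 × 10 × 25.04 × 8 = 1.81 × 10⁴.
Original = 35.9 ppb × 1.81 × 10⁴ = 6.48 × 10⁵ ppb = 648 ppm.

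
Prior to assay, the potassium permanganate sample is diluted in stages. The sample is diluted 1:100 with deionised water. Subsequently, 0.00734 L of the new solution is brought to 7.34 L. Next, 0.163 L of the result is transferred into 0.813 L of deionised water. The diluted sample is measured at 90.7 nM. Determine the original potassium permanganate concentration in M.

Overall dilution factor = 100 × 1000 × 5.988 = 5.99 × 10⁵.
Original = 90.7 nM × 5.99 × 10⁵ = 5.43 × 10⁷ nM = 0.0543 M.

0.0543 M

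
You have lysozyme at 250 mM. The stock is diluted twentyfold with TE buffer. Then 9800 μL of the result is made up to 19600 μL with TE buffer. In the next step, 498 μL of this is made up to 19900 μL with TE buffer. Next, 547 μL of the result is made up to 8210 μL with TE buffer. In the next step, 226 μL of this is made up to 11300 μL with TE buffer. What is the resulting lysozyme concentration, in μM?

0.208 μM

Overall dilution factor = 20 × 2 × 39.96 × 15.01 × 50 = 1.20 × 10⁶.
250 mM / 1.20 × 10⁶ = 2.08 × 10⁻⁴ mM = 0.208 μM.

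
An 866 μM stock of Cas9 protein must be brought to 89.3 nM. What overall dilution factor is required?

9700

Factor = C₀/C_target = 866 μM / 89.3 nM = 9700.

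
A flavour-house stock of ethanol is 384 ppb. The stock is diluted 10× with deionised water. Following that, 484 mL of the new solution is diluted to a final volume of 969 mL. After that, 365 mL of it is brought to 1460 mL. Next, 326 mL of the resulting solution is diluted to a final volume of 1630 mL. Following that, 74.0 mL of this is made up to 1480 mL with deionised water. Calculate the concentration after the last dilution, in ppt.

48.0 ppt

Overall dilution factor = 10 × 2.002 × 4 × 5 × 20 = 8008.
384 ppb / 8008 = 0.0480 ppb = 48.0 ppt.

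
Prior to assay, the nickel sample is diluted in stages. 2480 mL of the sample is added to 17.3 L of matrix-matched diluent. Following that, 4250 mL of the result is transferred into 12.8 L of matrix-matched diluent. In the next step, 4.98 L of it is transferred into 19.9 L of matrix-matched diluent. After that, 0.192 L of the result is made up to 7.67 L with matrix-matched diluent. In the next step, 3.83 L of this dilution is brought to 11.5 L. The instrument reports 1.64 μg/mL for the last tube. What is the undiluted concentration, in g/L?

Overall dilution factor = 7.976 × 4.012 × 4.996 × 39.95 × 3.003 = 1.92 × 10⁴.
Original = 1.64 μg/mL × 1.92 × 10⁴ = 3.14 × 10⁴ μg/mL = 31.4 g/L.

31.4 g/L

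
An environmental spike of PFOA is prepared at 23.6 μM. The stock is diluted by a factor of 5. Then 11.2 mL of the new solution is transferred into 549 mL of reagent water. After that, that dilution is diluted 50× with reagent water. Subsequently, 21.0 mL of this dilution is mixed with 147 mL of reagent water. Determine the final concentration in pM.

236 pM

Overall dilution factor = 5 × 50.02 × 50 × 8 = 1.00 × 10⁵.
23.6 μM / 1.00 × 10⁵ = 2.36 × 10⁻⁴ μM = 236 pM.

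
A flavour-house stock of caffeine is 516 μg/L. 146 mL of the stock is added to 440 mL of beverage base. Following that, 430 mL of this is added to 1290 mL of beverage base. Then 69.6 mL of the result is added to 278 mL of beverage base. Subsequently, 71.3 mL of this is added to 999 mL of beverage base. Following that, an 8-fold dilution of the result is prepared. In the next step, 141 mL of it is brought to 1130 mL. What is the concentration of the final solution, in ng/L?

Overall dilution factor = 4.014 × 4 × 4.994 × 15.01 × 8 × 8.014 = 7.72 × 10⁴.
516 μg/L / 7.72 × 10⁴ = 6.69 × 10⁻³ μg/L = 6.69 ng/L.

6.69 ng/L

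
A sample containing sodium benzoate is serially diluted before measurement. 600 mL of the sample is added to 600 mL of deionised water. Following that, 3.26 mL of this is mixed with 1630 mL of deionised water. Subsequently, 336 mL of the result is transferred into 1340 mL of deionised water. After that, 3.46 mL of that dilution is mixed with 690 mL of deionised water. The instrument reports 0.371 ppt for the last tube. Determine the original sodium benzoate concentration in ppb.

Overall dilution factor = 2 × 501 × 4.988 × 200.4 = 1.00 × 10⁶.
Original = 0.371 ppt × 1.00 × 10⁶ = 3.72 × 10⁵ ppt = 372 ppb.

372 ppb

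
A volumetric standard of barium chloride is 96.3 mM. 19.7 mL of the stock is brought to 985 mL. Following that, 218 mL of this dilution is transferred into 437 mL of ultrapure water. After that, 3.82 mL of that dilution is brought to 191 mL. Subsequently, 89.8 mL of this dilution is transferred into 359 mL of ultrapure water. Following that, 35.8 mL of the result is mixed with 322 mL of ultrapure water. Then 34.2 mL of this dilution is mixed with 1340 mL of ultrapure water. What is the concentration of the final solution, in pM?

Overall dilution factor = 50 × 3.005 × 50 × 4.998 × 9.994 × 40.18 = 1.51 × 10⁷.
96.3 mM / 1.51 × 10⁷ = 6.39 × 10⁻⁶ mM = 6390 pM.

6390 pM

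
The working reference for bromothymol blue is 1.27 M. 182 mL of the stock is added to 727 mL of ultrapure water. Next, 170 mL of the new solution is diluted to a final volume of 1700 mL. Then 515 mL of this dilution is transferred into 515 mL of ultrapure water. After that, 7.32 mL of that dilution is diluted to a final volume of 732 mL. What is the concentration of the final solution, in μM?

Overall dilution factor = 4.995 × 10 × 2 × 100 = 9989.
1.27 M / 9989 = 1.27 × 10⁻⁴ M = 127 μM.

127 μM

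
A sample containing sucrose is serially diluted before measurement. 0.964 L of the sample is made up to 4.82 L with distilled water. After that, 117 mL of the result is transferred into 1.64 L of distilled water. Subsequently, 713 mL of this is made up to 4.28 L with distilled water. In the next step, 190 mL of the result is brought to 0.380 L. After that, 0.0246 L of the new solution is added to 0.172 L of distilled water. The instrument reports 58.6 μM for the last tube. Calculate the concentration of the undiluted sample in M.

0.422 M

Overall dilution factor = 5 × 15.02 × 6.003 × 2 × 7.992 = 7204.
Original = 58.6 μM × 7204 = 4.22 × 10⁵ μM = 0.422 M.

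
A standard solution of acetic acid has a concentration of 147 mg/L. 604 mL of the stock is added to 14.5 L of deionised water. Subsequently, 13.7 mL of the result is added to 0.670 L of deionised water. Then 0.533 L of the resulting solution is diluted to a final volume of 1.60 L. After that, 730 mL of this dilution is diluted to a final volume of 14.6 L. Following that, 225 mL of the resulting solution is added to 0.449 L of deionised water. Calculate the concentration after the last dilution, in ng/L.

655 ng/L

Overall dilution factor = 25.01 × 49.91 × 3.002 × 20 × 2.996 = 2.24 × 10⁵.
147 mg/L / 2.24 × 10⁵ = 6.55 × 10⁻⁴ mg/L = 655 ng/L.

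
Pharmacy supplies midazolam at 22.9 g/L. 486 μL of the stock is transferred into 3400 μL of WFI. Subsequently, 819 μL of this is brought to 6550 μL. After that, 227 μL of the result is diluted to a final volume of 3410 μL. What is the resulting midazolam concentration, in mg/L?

23.8 mg/L

Overall dilution factor = 7.996 × 7.998 × 15.02 = 961.
22.9 g/L / 961 = 0.0238 g/L = 23.8 mg/L.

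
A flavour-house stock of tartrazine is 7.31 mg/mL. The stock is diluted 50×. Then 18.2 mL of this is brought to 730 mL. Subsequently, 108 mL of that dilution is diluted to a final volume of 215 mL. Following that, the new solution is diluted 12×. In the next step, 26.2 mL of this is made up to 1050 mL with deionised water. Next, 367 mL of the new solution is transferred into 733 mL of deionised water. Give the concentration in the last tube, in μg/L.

Overall dilution factor = 50 × 40.11 × 1.991 × 12 × 40.08 × 2.997 = 5.75 × 10⁶.
7.31 mg/mL / 5.75 × 10⁶ = 1.27 × 10⁻⁶ mg/mL = 1.27 μg/L.

1.27 μg/L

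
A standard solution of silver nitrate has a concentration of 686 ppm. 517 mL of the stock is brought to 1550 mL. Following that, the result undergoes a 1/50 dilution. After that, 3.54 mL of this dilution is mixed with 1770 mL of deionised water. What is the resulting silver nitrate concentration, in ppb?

9.13 ppb

Overall dilution factor = 2.998 × 50 × 501 = 7.51 × 10⁴.
686 ppm / 7.51 × 10⁴ = 9.13 × 10⁻³ ppm = 9.13 ppb.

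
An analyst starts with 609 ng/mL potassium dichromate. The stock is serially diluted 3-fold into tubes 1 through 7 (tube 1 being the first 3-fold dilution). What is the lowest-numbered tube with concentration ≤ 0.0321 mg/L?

Tube n has concentration 609 ng/mL / 3ⁿ.
Need 3ⁿ ≥ 609 ng/mL / 0.0321 mg/L = 19.0, so n ≥ 2.68.
First such tube: n = 3.

tube 3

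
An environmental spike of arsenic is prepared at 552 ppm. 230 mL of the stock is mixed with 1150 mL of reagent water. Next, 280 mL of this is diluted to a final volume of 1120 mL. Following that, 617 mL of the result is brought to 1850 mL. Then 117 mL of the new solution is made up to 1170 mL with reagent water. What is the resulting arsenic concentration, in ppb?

767 ppb

Overall dilution factor = 6 × 4 × 2.998 × 10 = 720.
552 ppm / 720 = 0.767 ppm = 767 ppb.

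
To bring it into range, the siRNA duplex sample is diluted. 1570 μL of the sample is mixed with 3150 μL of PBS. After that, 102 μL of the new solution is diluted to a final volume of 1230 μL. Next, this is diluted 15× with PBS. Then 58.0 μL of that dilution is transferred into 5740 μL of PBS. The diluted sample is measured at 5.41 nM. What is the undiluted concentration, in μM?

Overall dilution factor = 3.006 × 12.06 × 15 × 99.97 = 5.44 × 10⁴.
Original = 5.41 nM × 5.44 × 10⁴ = 2.94 × 10⁵ nM = 294 μM.

294 μM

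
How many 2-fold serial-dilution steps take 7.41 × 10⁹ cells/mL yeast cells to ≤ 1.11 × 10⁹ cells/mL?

Need 2ⁿ ≥ 6.68, so n ≥ log(6.68)/log(2) = 2.74.
Minimum whole steps: n = 3.

3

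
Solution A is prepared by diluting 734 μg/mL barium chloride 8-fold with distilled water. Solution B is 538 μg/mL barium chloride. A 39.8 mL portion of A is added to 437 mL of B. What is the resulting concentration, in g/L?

0.501 g/L

C_A = 734 μg/mL / 8 = 91.8 μg/mL.
C_mix = (C_A·V_A + C_B·V_B)/(V_A + V_B) = (91.8×39.8 + 538×437) / 476.8 = 501 μg/mL = 0.501 g/L.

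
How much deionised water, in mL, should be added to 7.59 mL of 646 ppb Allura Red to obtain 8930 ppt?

8930 ppt = 8.93 ppb.
V₂ = C₁V₁/C₂ = 646 × 7.59 / 8.93 = 549 mL.
Diluent to add = V₂ − V₁ = 549 − 7.59 = 541 mL.

541 mL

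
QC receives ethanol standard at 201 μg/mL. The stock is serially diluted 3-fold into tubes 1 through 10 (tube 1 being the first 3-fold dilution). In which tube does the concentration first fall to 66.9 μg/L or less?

Tube n has concentration 201 μg/mL / 3ⁿ.
Need 3ⁿ ≥ 201 μg/mL / 66.9 μg/L = 3004, so n ≥ 7.29.
First such tube: n = 8.

tube 8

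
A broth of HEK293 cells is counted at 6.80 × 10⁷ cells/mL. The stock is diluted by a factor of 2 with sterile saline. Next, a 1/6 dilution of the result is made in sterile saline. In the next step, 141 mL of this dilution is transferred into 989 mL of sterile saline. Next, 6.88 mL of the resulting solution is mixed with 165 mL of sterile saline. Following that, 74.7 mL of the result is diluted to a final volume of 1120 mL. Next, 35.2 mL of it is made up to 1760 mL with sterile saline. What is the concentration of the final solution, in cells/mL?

37.8 cells/mL

Overall dilution factor = 2 × 6 × 8.014 × 24.98 × 14.99 × 50 = 1.80 × 10⁶.
6.80 × 10⁷ cells/mL / 1.80 × 10⁶ = 37.8 cells/mL.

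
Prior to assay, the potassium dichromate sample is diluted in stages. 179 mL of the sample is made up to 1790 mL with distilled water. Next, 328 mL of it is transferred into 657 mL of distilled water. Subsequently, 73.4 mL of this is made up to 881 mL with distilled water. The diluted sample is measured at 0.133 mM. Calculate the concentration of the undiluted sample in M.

Overall dilution factor = 10 × 3.003 × 12.00 = 360.
Original = 0.133 mM × 360 = 47.9 mM = 0.0479 M.

0.0479 M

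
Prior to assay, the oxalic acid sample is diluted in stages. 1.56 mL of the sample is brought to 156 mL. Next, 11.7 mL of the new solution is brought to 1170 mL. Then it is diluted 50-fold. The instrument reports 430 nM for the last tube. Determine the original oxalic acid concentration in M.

Overall dilution factor = 100 × 100 × 50 = 5.00 × 10⁵.
Original = 430 nM × 5.00 × 10⁵ = 2.15 × 10⁸ nM = 0.215 M.

0.215 M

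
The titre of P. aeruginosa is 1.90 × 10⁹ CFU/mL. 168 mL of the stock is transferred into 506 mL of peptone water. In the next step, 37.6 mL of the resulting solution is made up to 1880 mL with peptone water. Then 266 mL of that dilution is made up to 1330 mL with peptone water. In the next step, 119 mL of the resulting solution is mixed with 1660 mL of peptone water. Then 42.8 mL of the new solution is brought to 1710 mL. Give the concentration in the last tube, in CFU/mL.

3170 CFU/mL

Overall dilution factor = 4.012 × 50 × 5 × 14.95 × 39.95 = 5.99 × 10⁵.
1.90 × 10⁹ CFU/mL / 5.99 × 10⁵ = 3170 CFU/mL.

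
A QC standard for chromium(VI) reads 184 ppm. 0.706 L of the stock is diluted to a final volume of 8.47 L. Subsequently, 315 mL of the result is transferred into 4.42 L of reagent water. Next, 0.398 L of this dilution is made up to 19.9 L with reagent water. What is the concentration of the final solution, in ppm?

Overall dilution factor = 12.00 × 15.03 × 50 = 9017.
184 ppm / 9017 = 0.0204 ppm.

0.0204 ppm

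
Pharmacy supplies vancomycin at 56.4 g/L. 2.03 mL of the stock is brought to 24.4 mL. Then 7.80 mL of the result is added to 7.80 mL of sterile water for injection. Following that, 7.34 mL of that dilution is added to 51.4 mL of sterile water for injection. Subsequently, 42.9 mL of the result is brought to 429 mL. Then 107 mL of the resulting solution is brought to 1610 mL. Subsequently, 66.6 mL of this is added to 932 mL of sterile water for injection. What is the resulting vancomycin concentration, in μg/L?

130 μg/L

Overall dilution factor = 12.02 × 2 × 8.003 × 10 × 15.05 × 14.99 = 4.34 × 10⁵.
56.4 g/L / 4.34 × 10⁵ = 1.30 × 10⁻⁴ g/L = 130 μg/L.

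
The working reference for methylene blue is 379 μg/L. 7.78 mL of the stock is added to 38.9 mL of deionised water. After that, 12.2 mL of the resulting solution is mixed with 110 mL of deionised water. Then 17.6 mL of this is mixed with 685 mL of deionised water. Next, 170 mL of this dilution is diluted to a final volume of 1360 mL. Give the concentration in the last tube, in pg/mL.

19.7 pg/mL

Overall dilution factor = 6 × 10.02 × 39.92 × 8 = 1.92 × 10⁴.
379 μg/L / 1.92 × 10⁴ = 0.0197 μg/L = 19.7 pg/mL.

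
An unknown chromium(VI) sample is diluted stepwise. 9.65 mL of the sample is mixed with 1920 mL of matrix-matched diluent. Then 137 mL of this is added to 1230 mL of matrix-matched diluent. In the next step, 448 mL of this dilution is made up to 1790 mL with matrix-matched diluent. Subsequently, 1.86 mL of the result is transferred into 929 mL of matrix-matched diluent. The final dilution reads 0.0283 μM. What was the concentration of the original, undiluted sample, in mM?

Overall dilution factor = 200.0 × 9.978 × 3.996 × 500.5 = 3.99 × 10⁶.
Original = 0.0283 μM × 3.99 × 10⁶ = 1.13 × 10⁵ μM = 113 mM.

113 mM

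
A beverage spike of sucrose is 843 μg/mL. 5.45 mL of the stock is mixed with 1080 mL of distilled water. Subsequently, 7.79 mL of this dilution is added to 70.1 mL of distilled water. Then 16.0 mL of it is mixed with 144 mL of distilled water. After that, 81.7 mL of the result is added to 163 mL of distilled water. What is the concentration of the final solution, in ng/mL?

Overall dilution factor = 199.2 × 9.999 × 10 × 2.995 = 5.96 × 10⁴.
843 μg/mL / 5.96 × 10⁴ = 0.0141 μg/mL = 14.1 ng/mL.

14.1 ng/mL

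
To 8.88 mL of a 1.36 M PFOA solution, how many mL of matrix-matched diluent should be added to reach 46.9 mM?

249 mL

46.9 mM = 0.0469 M.
V₂ = C₁V₁/C₂ = 1.36 × 8.88 / 0.0469 = 258 mL.
Diluent to add = V₂ − V₁ = 258 − 8.88 = 249 mL.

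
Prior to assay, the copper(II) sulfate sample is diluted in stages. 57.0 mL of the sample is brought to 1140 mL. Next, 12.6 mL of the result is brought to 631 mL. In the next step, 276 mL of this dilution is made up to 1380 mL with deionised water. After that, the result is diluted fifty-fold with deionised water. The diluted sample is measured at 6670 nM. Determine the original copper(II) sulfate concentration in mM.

Overall dilution factor = 20 × 50.08 × 5 × 50 = 2.50 × 10⁵.
Original = 6670 nM × 2.50 × 10⁵ = 1.67 × 10⁹ nM = 1670 mM.

1670 mM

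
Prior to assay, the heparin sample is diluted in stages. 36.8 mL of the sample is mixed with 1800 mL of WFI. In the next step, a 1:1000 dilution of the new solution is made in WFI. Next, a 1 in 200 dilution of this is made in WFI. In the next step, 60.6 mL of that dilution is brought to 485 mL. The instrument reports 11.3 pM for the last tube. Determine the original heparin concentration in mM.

0.903 mM

Overall dilution factor = 49.91 × 1000 × 200 × 8.003 = 7.99 × 10⁷.
Original = 11.3 pM × 7.99 × 10⁷ = 9.03 × 10⁸ pM = 0.903 mM.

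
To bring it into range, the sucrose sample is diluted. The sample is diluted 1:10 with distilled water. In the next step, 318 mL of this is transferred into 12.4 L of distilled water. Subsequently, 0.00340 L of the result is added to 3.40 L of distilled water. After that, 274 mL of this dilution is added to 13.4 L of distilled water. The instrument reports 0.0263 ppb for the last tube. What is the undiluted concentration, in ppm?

525 ppm

Overall dilution factor = 10 × 39.99 × 1001 × 49.91 = 2.00 × 10⁷.
Original = 0.0263 ppb × 2.00 × 10⁷ = 5.25 × 10⁵ ppb = 525 ppm.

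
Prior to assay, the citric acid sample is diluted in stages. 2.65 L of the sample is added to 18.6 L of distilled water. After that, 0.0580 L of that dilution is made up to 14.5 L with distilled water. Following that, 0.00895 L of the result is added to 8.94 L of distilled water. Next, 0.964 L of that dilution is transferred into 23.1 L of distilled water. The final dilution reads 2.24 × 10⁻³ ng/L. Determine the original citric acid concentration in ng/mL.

Overall dilution factor = 8.019 × 250 × 999.9 × 24.96 = 5.00 × 10⁷.
Original = 2.24 × 10⁻³ ng/L × 5.00 × 10⁷ = 1.12 × 10⁵ ng/L = 112 ng/mL.

112 ng/mL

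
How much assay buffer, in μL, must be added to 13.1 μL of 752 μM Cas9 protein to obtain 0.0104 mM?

0.0104 mM = 10.4 μM.
V₂ = C₁V₁/C₂ = 752 × 13.1 / 10.4 = 947 μL.
Diluent to add = V₂ − V₁ = 947 − 13.1 = 934 μL.

934 μL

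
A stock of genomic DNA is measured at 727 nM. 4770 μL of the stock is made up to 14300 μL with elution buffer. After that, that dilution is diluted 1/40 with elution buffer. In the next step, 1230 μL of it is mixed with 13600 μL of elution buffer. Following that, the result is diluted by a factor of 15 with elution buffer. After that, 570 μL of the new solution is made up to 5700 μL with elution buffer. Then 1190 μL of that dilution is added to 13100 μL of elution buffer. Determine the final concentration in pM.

Overall dilution factor = 2.998 × 40 × 12.06 × 15 × 10 × 12.01 = 2.60 × 10⁶.
727 nM / 2.60 × 10⁶ = 2.79 × 10⁻⁴ nM = 0.279 pM.

0.279 pM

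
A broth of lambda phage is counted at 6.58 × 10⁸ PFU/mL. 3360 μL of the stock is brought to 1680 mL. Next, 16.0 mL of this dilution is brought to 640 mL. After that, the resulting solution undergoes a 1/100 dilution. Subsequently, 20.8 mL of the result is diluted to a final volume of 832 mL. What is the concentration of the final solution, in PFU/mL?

8.22 PFU/mL

Overall dilution factor = 500 × 40 × 100 × 40 = 8.00 × 10⁷.
6.58 × 10⁸ PFU/mL / 8.00 × 10⁷ = 8.22 PFU/mL.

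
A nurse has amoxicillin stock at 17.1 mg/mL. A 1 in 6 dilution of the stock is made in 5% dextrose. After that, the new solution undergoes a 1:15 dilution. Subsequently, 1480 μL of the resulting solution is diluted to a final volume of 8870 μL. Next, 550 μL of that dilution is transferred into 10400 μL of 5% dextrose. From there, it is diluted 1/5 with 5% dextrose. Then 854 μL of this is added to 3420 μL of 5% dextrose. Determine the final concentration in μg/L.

63.6 μg/L

Overall dilution factor = 6 × 15 × 5.993 × 19.91 × 5 × 5.005 = 2.69 × 10⁵.
17.1 mg/mL / 2.69 × 10⁵ = 6.36 × 10⁻⁵ mg/mL = 63.6 μg/L.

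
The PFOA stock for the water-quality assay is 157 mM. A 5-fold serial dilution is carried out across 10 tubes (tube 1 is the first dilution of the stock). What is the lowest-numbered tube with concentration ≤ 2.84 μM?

tube 7

Tube n has concentration 157 mM / 5ⁿ.
Need 5ⁿ ≥ 157 mM / 2.84 μM = 5.53 × 10⁴, so n ≥ 6.79.
First such tube: n = 7.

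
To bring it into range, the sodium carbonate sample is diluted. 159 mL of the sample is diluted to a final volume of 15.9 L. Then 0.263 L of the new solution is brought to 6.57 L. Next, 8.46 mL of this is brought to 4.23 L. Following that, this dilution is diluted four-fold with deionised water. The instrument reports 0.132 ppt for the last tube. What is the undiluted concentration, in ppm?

0.659 ppm

Overall dilution factor = 100 × 24.98 × 500 × 4 = 5.00 × 10⁶.
Original = 0.132 ppt × 5.00 × 10⁶ = 6.59 × 10⁵ ppt = 0.659 ppm.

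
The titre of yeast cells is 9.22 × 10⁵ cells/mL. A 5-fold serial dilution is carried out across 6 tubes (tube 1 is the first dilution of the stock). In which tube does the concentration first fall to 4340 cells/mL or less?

tube 4

Tube n has concentration 9.22 × 10⁵ cells/mL / 5ⁿ.
Need 5ⁿ ≥ 9.22 × 10⁵ cells/mL / 4340 cells/mL = 212, so n ≥ 3.33.
First such tube: n = 4.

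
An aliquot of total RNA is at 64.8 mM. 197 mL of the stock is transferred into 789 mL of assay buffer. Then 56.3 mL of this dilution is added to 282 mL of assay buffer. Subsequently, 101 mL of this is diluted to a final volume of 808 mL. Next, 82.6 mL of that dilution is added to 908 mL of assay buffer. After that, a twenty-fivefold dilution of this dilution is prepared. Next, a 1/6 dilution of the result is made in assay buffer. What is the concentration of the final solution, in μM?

0.150 μM

Overall dilution factor = 5.005 × 6.009 × 8 × 11.99 × 25 × 6 = 4.33 × 10⁵.
64.8 mM / 4.33 × 10⁵ = 1.50 × 10⁻⁴ mM = 0.150 μM.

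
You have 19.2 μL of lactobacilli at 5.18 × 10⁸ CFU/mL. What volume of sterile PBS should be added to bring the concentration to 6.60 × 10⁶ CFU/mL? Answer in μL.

V₂ = C₁V₁/C₂ = 5.18 × 10⁸ × 19.2 / 6.60 × 10⁶ = 1507 μL.
Diluent to add = V₂ − V₁ = 1507 − 19.2 = 1490 μL.

1490 μL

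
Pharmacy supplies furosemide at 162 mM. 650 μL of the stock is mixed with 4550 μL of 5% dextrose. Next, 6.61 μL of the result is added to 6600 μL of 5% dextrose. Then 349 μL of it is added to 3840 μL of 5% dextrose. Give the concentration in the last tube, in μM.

1.69 μM

Overall dilution factor = 8 × 999.5 × 12.00 = 9.60 × 10⁴.
162 mM / 9.60 × 10⁴ = 1.69 × 10⁻³ mM = 1.69 μM.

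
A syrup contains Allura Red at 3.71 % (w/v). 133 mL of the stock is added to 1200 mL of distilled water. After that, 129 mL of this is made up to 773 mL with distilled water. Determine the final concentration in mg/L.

618 mg/L

Overall dilution factor = 10.02 × 5.992 = 60.1.
3.71 % (w/v) / 60.1 = 0.0618 % (w/v) = 618 mg/L.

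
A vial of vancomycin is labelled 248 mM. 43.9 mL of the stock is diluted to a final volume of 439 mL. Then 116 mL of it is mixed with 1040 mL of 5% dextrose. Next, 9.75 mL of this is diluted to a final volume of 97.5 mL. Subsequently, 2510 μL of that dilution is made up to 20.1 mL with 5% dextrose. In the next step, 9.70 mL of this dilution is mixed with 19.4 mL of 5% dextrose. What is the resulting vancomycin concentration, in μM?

Overall dilution factor = 10 × 9.966 × 10 × 8.008 × 3 = 2.39 × 10⁴.
248 mM / 2.39 × 10⁴ = 0.0104 mM = 10.4 μM.

10.4 μM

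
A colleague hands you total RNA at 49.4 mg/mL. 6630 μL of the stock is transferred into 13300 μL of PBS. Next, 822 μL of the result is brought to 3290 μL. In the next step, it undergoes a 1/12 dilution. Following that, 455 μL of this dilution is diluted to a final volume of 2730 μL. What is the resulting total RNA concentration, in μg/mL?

Overall dilution factor = 3.006 × 4.002 × 12 × 6 = 866.
49.4 mg/mL / 866 = 0.0570 mg/mL = 57.0 μg/mL.

57.0 μg/mL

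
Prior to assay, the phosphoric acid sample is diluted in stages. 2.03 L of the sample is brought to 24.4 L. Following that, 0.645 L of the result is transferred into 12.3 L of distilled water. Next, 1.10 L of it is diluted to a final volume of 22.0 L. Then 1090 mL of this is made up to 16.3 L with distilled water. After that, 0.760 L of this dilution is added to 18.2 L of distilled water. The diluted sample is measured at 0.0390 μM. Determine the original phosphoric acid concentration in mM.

70.2 mM

Overall dilution factor = 12.02 × 20.07 × 20 × 14.95 × 24.95 = 1.80 × 10⁶.
Original = 0.0390 μM × 1.80 × 10⁶ = 7.02 × 10⁴ μM = 70.2 mM.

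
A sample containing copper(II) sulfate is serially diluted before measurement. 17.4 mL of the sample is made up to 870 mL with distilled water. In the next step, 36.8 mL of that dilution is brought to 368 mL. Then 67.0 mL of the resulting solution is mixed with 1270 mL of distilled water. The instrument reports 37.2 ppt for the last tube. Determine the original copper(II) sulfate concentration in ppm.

0.371 ppm

Overall dilution factor = 50 × 10 × 19.96 = 9978.
Original = 37.2 ppt × 9978 = 3.71 × 10⁵ ppt = 0.371 ppm.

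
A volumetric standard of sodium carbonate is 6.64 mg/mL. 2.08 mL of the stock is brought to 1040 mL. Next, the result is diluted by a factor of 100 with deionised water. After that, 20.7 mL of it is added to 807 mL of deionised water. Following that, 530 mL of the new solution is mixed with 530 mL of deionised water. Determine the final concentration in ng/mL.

1.66 ng/mL

Overall dilution factor = 500 × 100 × 39.99 × 2 = 4.00 × 10⁶.
6.64 mg/mL / 4.00 × 10⁶ = 1.66 × 10⁻⁶ mg/mL = 1.66 ng/mL.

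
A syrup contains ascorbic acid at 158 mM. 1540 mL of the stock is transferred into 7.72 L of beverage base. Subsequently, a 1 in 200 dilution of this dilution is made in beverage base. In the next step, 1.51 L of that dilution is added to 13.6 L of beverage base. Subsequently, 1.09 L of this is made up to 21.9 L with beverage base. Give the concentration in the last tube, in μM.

Overall dilution factor = 6.013 × 200 × 10.01 × 20.09 = 2.42 × 10⁵.
158 mM / 2.42 × 10⁵ = 6.53 × 10⁻⁴ mM = 0.653 μM.

0.653 μM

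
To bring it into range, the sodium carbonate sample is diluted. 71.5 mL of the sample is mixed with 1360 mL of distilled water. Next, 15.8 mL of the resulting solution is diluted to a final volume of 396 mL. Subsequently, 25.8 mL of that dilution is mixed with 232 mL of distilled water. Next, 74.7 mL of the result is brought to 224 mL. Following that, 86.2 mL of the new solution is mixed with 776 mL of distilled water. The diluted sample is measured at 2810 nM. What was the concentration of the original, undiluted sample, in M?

0.423 M

Overall dilution factor = 20.02 × 25.06 × 9.992 × 2.999 × 10.00 = 1.50 × 10⁵.
Original = 2810 nM × 1.50 × 10⁵ = 4.23 × 10⁸ nM = 0.423 M.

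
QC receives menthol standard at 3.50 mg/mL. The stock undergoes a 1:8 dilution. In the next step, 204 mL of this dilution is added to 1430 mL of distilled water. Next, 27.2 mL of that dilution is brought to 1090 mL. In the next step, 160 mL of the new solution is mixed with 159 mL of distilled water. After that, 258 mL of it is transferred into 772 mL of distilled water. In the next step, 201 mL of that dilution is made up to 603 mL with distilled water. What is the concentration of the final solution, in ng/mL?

Overall dilution factor = 8 × 8.010 × 40.07 × 1.994 × 3.992 × 3 = 6.13 × 10⁴.
3.50 mg/mL / 6.13 × 10⁴ = 5.71 × 10⁻⁵ mg/mL = 57.1 ng/mL.

57.1 ng/mL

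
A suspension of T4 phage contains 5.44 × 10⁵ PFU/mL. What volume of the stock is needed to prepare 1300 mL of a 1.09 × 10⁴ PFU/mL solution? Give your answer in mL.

26.0 mL

V₁ = C₂V₂/C₁ = 1.09 × 10⁴ × 1300 / 5.44 × 10⁵ = 26.0 mL.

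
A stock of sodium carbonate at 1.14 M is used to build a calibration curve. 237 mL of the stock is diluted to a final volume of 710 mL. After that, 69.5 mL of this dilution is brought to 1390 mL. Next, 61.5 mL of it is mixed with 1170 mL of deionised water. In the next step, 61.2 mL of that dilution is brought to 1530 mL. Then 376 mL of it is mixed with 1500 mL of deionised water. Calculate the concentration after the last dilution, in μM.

7.62 μM

Overall dilution factor = 2.996 × 20 × 20.02 × 25 × 4.989 = 1.50 × 10⁵.
1.14 M / 1.50 × 10⁵ = 7.62 × 10⁻⁶ M = 7.62 μM.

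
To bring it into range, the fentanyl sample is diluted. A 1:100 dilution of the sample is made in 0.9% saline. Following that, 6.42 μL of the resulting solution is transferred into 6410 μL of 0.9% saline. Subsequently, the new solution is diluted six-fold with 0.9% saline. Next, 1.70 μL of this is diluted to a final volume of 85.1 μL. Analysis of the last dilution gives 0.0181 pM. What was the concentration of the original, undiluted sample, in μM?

Overall dilution factor = 100 × 999.4 × 6 × 50.06 = 3.00 × 10⁷.
Original = 0.0181 pM × 3.00 × 10⁷ = 5.43 × 10⁵ pM = 0.543 μM.

0.543 μM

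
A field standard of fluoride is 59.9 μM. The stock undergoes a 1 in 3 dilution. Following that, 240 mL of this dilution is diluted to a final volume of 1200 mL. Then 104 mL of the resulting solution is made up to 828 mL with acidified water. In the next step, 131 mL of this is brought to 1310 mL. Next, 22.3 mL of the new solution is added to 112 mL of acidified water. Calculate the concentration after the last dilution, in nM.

8.33 nM

Overall dilution factor = 3 × 5 × 7.962 × 10 × 6.022 = 7192.
59.9 μM / 7192 = 8.33 × 10⁻³ μM = 8.33 nM.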